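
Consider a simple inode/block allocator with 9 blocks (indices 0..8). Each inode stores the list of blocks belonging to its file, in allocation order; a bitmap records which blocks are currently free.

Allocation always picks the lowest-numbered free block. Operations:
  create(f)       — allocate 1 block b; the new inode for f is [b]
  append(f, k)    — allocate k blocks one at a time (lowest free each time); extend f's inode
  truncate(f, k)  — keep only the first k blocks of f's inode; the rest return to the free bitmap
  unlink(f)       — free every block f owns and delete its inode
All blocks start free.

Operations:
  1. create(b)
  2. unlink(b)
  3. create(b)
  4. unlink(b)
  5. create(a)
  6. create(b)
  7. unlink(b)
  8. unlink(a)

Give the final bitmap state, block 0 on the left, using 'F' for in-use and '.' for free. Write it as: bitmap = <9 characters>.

after create(b) → b:[0]  free=[F........]
after unlink(b) →   free=[.........]
after create(b) → b:[0]  free=[F........]
after unlink(b) →   free=[.........]
after create(a) → a:[0]  free=[F........]
after create(b) → a:[0], b:[1]  free=[FF.......]
after unlink(b) → a:[0]  free=[F........]
after unlink(a) →   free=[.........]

bitmap = .........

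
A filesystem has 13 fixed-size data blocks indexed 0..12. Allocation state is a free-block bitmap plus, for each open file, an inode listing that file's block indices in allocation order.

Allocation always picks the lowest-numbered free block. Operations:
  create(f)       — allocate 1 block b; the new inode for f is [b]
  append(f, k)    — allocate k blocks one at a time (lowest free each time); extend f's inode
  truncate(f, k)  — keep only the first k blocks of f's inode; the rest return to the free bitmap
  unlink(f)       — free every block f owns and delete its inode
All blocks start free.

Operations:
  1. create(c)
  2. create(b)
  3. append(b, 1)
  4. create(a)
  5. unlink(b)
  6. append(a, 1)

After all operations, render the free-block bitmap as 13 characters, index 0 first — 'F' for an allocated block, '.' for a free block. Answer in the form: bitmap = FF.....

bitmap = FF.F.........

after create(c) → c:[0]  free=[F............]
after create(b) → b:[1], c:[0]  free=[FF...........]
after append(b, 1) → b:[1, 2], c:[0]  free=[FFF..........]
after create(a) → a:[3], b:[1, 2], c:[0]  free=[FFFF.........]
after unlink(b) → a:[3], c:[0]  free=[F..F.........]
after append(a, 1) → a:[3, 1], c:[0]  free=[FF.F.........]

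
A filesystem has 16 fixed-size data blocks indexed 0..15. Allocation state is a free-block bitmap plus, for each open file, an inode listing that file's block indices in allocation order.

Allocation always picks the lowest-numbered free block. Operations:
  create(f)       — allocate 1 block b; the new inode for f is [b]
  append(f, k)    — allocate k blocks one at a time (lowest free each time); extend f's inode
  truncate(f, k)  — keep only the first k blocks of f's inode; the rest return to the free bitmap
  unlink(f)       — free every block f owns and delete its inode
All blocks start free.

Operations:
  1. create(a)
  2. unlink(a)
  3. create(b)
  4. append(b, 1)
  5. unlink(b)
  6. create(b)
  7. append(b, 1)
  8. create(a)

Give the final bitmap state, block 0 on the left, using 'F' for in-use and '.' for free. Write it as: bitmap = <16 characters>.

after create(a) → a:[0]  free=[F...............]
after unlink(a) →   free=[................]
after create(b) → b:[0]  free=[F...............]
after append(b, 1) → b:[0, 1]  free=[FF..............]
after unlink(b) →   free=[................]
after create(b) → b:[0]  free=[F...............]
after append(b, 1) → b:[0, 1]  free=[FF..............]
after create(a) → a:[2], b:[0, 1]  free=[FFF.............]

bitmap = FFF.............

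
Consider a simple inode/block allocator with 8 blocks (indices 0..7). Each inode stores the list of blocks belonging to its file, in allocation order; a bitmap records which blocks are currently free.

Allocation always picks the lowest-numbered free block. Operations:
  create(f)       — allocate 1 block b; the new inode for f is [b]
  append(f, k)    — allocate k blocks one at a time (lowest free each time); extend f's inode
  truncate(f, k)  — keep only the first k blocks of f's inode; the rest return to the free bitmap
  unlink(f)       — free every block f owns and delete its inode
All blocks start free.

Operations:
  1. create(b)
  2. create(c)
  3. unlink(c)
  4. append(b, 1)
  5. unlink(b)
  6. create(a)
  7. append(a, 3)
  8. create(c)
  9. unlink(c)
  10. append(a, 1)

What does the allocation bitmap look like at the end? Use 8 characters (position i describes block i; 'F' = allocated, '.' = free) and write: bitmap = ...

bitmap = FFFFF...

  1. create(b)  ⇒  F.......  {b→[0]}
  2. create(c)  ⇒  FF......  {b→[0]; c→[1]}
  3. unlink(c)  ⇒  F.......  {b→[0]}
  4. append(b, 1)  ⇒  FF......  {b→[0, 1]}
  5. unlink(b)  ⇒  ........  {}
  6. create(a)  ⇒  F.......  {a→[0]}
  7. append(a, 3)  ⇒  FFFF....  {a→[0, 1, 2, 3]}
  8. create(c)  ⇒  FFFFF...  {a→[0, 1, 2, 3]; c→[4]}
  9. unlink(c)  ⇒  FFFF....  {a→[0, 1, 2, 3]}
  10. append(a, 1)  ⇒  FFFFF...  {a→[0, 1, 2, 3, 4]}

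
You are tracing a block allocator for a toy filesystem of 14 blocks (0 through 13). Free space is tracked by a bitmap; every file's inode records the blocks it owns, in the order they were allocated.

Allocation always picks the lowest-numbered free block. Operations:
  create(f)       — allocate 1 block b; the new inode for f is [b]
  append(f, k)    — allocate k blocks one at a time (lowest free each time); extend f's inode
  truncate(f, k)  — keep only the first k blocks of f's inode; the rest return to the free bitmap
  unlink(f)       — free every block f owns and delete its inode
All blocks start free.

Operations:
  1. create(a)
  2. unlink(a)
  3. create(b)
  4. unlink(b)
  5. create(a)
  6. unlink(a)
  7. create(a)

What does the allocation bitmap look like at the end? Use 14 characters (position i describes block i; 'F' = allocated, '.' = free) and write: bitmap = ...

bitmap = F.............

create(a): bitmap=F............. | a=[0]
unlink(a): bitmap=.............. | 
create(b): bitmap=F............. | b=[0]
unlink(b): bitmap=.............. | 
create(a): bitmap=F............. | a=[0]
unlink(a): bitmap=.............. | 
create(a): bitmap=F............. | a=[0]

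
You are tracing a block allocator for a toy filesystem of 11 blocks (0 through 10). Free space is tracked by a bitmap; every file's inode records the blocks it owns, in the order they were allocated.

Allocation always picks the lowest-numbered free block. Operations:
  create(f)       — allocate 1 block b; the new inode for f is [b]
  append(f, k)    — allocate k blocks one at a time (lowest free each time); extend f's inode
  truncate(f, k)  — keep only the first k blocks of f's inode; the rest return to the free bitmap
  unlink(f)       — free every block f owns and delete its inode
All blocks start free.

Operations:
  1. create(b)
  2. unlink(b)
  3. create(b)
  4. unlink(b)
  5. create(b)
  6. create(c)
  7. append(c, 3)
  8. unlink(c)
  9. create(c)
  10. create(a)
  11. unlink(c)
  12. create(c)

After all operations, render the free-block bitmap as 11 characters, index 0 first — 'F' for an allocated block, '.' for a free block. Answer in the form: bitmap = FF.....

  1. create(b)  ⇒  F..........  {b→[0]}
  2. unlink(b)  ⇒  ...........  {}
  3. create(b)  ⇒  F..........  {b→[0]}
  4. unlink(b)  ⇒  ...........  {}
  5. create(b)  ⇒  F..........  {b→[0]}
  6. create(c)  ⇒  FF.........  {b→[0]; c→[1]}
  7. append(c, 3)  ⇒  FFFFF......  {b→[0]; c→[1, 2, 3, 4]}
  8. unlink(c)  ⇒  F..........  {b→[0]}
  9. create(c)  ⇒  FF.........  {b→[0]; c→[1]}
  10. create(a)  ⇒  FFF........  {a→[2]; b→[0]; c→[1]}
  11. unlink(c)  ⇒  F.F........  {a→[2]; b→[0]}
  12. create(c)  ⇒  FFF........  {a→[2]; b→[0]; c→[1]}

bitmap = FFF........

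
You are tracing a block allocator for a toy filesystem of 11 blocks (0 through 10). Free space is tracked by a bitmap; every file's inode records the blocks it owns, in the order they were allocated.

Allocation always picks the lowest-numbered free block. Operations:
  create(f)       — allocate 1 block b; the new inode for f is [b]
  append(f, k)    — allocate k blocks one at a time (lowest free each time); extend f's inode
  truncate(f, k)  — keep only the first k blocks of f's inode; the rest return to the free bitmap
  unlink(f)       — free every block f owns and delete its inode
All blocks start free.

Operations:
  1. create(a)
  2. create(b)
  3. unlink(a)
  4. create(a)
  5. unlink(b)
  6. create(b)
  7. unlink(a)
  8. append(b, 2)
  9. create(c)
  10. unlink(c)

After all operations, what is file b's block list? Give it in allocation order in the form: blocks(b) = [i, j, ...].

blocks(b) = [1, 0, 2]

after create(a) → a:[0]  free=[F..........]
after create(b) → a:[0], b:[1]  free=[FF.........]
after unlink(a) → b:[1]  free=[.F.........]
after create(a) → a:[0], b:[1]  free=[FF.........]
after unlink(b) → a:[0]  free=[F..........]
after create(b) → a:[0], b:[1]  free=[FF.........]
after unlink(a) → b:[1]  free=[.F.........]
after append(b, 2) → b:[1, 0, 2]  free=[FFF........]
after create(c) → b:[1, 0, 2], c:[3]  free=[FFFF.......]
after unlink(c) → b:[1, 0, 2]  free=[FFF........]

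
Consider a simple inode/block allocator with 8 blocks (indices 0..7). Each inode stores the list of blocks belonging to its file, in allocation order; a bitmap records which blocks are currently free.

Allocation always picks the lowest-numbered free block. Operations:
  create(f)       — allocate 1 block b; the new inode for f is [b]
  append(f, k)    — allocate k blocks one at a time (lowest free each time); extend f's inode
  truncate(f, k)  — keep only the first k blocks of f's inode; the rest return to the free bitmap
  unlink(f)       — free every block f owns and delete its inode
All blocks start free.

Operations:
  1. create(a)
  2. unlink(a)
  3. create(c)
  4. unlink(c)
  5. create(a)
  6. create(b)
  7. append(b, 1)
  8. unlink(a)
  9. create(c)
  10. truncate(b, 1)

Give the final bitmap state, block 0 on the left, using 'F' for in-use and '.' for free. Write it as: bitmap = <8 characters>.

after create(a) → a:[0]  free=[F.......]
after unlink(a) →   free=[........]
after create(c) → c:[0]  free=[F.......]
after unlink(c) →   free=[........]
after create(a) → a:[0]  free=[F.......]
after create(b) → a:[0], b:[1]  free=[FF......]
after append(b, 1) → a:[0], b:[1, 2]  free=[FFF.....]
after unlink(a) → b:[1, 2]  free=[.FF.....]
after create(c) → b:[1, 2], c:[0]  free=[FFF.....]
after truncate(b, 1) → b:[1], c:[0]  free=[FF......]

bitmap = FF......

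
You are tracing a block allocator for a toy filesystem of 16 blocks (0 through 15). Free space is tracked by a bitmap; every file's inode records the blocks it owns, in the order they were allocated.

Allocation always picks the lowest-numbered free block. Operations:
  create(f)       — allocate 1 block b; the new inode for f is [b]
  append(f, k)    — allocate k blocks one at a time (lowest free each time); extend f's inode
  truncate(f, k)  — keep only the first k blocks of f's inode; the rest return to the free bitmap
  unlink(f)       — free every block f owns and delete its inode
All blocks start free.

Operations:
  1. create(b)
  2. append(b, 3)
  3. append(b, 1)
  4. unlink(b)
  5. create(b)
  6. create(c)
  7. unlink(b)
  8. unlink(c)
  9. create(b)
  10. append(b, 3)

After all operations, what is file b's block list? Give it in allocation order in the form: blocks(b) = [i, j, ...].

blocks(b) = [0, 1, 2, 3]

create(b): bitmap=F............... | b=[0]
append(b, 3): bitmap=FFFF............ | b=[0, 1, 2, 3]
append(b, 1): bitmap=FFFFF........... | b=[0, 1, 2, 3, 4]
unlink(b): bitmap=................ | 
create(b): bitmap=F............... | b=[0]
create(c): bitmap=FF.............. | b=[0] c=[1]
unlink(b): bitmap=.F.............. | c=[1]
unlink(c): bitmap=................ | 
create(b): bitmap=F............... | b=[0]
append(b, 3): bitmap=FFFF............ | b=[0, 1, 2, 3]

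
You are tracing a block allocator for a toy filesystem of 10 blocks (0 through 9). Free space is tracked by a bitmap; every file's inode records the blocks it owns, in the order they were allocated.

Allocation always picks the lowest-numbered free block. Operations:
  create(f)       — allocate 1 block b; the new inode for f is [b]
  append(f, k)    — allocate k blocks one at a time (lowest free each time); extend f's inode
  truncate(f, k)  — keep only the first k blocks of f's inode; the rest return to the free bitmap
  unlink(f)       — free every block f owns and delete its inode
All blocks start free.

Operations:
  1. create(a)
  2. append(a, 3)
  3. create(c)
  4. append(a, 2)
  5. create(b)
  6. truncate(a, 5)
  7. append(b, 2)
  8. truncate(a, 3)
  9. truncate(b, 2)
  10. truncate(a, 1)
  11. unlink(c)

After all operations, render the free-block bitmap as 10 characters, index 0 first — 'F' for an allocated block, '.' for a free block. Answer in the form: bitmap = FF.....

after create(a) → a:[0]  free=[F.........]
after append(a, 3) → a:[0, 1, 2, 3]  free=[FFFF......]
after create(c) → a:[0, 1, 2, 3], c:[4]  free=[FFFFF.....]
after append(a, 2) → a:[0, 1, 2, 3, 5, 6], c:[4]  free=[FFFFFFF...]
after create(b) → a:[0, 1, 2, 3, 5, 6], b:[7], c:[4]  free=[FFFFFFFF..]
after truncate(a, 5) → a:[0, 1, 2, 3, 5], b:[7], c:[4]  free=[FFFFFF.F..]
after append(b, 2) → a:[0, 1, 2, 3, 5], b:[7, 6, 8], c:[4]  free=[FFFFFFFFF.]
after truncate(a, 3) → a:[0, 1, 2], b:[7, 6, 8], c:[4]  free=[FFF.F.FFF.]
after truncate(b, 2) → a:[0, 1, 2], b:[7, 6], c:[4]  free=[FFF.F.FF..]
after truncate(a, 1) → a:[0], b:[7, 6], c:[4]  free=[F...F.FF..]
after unlink(c) → a:[0], b:[7, 6]  free=[F.....FF..]

bitmap = F.....FF..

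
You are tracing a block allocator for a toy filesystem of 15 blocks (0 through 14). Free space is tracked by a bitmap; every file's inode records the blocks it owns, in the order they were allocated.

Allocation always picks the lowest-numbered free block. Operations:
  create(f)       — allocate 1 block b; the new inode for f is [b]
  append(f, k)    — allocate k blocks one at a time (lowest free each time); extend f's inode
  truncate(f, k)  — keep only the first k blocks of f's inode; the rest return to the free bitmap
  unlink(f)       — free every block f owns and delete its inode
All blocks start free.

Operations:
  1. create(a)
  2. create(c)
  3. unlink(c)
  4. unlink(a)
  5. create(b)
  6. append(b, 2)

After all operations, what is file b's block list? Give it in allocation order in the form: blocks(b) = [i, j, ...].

  1. create(a)  ⇒  F..............  {a→[0]}
  2. create(c)  ⇒  FF.............  {a→[0]; c→[1]}
  3. unlink(c)  ⇒  F..............  {a→[0]}
  4. unlink(a)  ⇒  ...............  {}
  5. create(b)  ⇒  F..............  {b→[0]}
  6. append(b, 2)  ⇒  FFF............  {b→[0, 1, 2]}

blocks(b) = [0, 1, 2]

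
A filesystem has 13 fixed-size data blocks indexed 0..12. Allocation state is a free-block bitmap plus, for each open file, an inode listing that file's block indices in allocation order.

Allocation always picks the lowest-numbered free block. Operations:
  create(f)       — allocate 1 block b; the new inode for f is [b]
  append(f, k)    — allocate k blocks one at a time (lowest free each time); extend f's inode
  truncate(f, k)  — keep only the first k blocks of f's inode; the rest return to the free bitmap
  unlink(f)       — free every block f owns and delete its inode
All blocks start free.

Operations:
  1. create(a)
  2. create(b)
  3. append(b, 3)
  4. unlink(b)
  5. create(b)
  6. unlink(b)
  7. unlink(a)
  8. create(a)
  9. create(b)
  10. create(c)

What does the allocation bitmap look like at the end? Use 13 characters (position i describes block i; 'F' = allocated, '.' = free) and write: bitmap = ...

create(a): bitmap=F............ | a=[0]
create(b): bitmap=FF........... | a=[0] b=[1]
append(b, 3): bitmap=FFFFF........ | a=[0] b=[1, 2, 3, 4]
unlink(b): bitmap=F............ | a=[0]
create(b): bitmap=FF........... | a=[0] b=[1]
unlink(b): bitmap=F............ | a=[0]
unlink(a): bitmap=............. | 
create(a): bitmap=F............ | a=[0]
create(b): bitmap=FF........... | a=[0] b=[1]
create(c): bitmap=FFF.......... | a=[0] b=[1] c=[2]

bitmap = FFF..........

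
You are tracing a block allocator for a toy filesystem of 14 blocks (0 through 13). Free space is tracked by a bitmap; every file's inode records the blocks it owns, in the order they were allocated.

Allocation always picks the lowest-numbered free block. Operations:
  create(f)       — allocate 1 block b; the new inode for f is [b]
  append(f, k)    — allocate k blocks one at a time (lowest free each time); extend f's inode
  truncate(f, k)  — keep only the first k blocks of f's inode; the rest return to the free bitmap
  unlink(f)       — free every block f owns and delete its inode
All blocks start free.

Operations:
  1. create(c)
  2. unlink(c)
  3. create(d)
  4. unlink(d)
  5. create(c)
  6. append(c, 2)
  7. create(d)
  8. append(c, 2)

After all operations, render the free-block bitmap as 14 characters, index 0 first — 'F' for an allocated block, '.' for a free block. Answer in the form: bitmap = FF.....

bitmap = FFFFFF........

after create(c) → c:[0]  free=[F.............]
after unlink(c) →   free=[..............]
after create(d) → d:[0]  free=[F.............]
after unlink(d) →   free=[..............]
after create(c) → c:[0]  free=[F.............]
after append(c, 2) → c:[0, 1, 2]  free=[FFF...........]
after create(d) → c:[0, 1, 2], d:[3]  free=[FFFF..........]
after append(c, 2) → c:[0, 1, 2, 4, 5], d:[3]  free=[FFFFFF........]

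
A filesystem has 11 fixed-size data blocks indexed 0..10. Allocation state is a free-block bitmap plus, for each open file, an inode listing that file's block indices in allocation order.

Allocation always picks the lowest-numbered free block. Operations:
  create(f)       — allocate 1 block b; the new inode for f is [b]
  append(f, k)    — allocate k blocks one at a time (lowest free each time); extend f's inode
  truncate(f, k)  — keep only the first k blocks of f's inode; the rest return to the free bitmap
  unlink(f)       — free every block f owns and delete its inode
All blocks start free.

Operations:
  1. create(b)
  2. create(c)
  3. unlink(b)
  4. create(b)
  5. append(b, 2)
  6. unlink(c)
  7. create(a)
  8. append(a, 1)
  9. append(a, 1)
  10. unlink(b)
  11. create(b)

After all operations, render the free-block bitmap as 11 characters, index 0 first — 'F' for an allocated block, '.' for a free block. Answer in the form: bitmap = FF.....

[1] create(b) — b=0 (map F..........)
[2] create(c) — b=0 c=1 (map FF.........)
[3] unlink(b) — c=1 (map .F.........)
[4] create(b) — b=0 c=1 (map FF.........)
[5] append(b, 2) — b=0,2,3 c=1 (map FFFF.......)
[6] unlink(c) — b=0,2,3 (map F.FF.......)
[7] create(a) — a=1 b=0,2,3 (map FFFF.......)
[8] append(a, 1) — a=1,4 b=0,2,3 (map FFFFF......)
[9] append(a, 1) — a=1,4,5 b=0,2,3 (map FFFFFF.....)
[10] unlink(b) — a=1,4,5 (map .F..FF.....)
[11] create(b) — a=1,4,5 b=0 (map FF..FF.....)

bitmap = FF..FF.....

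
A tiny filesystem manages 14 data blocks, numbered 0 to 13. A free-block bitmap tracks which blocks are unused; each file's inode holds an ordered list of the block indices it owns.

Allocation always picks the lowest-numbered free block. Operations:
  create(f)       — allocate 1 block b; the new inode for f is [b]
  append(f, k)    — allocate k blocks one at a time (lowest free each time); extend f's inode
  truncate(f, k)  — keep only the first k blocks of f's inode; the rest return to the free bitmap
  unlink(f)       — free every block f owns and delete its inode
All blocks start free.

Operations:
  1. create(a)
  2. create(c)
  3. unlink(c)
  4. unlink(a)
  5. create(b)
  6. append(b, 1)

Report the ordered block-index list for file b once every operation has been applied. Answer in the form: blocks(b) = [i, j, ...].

[1] create(a) — a=0 (map F.............)
[2] create(c) — a=0 c=1 (map FF............)
[3] unlink(c) — a=0 (map F.............)
[4] unlink(a) —  (map ..............)
[5] create(b) — b=0 (map F.............)
[6] append(b, 1) — b=0,1 (map FF............)

blocks(b) = [0, 1]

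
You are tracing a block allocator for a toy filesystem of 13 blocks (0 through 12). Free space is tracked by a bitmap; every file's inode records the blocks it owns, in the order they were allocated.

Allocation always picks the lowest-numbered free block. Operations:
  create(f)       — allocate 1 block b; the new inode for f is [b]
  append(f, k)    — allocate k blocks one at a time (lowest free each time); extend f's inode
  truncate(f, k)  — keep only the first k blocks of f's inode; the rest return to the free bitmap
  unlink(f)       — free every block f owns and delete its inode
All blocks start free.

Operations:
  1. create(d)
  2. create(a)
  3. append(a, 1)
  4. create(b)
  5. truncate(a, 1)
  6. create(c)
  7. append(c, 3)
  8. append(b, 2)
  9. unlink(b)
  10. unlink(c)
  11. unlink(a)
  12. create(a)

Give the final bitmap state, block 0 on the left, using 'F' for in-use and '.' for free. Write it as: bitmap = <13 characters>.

after create(d) → d:[0]  free=[F............]
after create(a) → a:[1], d:[0]  free=[FF...........]
after append(a, 1) → a:[1, 2], d:[0]  free=[FFF..........]
after create(b) → a:[1, 2], b:[3], d:[0]  free=[FFFF.........]
after truncate(a, 1) → a:[1], b:[3], d:[0]  free=[FF.F.........]
after create(c) → a:[1], b:[3], c:[2], d:[0]  free=[FFFF.........]
after append(c, 3) → a:[1], b:[3], c:[2, 4, 5, 6], d:[0]  free=[FFFFFFF......]
after append(b, 2) → a:[1], b:[3, 7, 8], c:[2, 4, 5, 6], d:[0]  free=[FFFFFFFFF....]
after unlink(b) → a:[1], c:[2, 4, 5, 6], d:[0]  free=[FFF.FFF......]
after unlink(c) → a:[1], d:[0]  free=[FF...........]
after unlink(a) → d:[0]  free=[F............]
after create(a) → a:[1], d:[0]  free=[FF...........]

bitmap = FF...........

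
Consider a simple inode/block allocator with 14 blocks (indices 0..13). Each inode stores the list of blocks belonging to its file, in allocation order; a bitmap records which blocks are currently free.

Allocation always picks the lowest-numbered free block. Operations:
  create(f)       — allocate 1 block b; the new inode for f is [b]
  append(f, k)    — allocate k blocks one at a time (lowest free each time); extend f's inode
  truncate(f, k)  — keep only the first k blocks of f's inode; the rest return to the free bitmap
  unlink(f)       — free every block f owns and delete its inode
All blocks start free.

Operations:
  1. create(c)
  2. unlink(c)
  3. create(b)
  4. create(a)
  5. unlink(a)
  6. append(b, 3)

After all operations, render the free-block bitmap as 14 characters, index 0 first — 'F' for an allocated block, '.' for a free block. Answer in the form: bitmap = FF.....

  1. create(c)  ⇒  F.............  {c→[0]}
  2. unlink(c)  ⇒  ..............  {}
  3. create(b)  ⇒  F.............  {b→[0]}
  4. create(a)  ⇒  FF............  {a→[1]; b→[0]}
  5. unlink(a)  ⇒  F.............  {b→[0]}
  6. append(b, 3)  ⇒  FFFF..........  {b→[0, 1, 2, 3]}

bitmap = FFFF..........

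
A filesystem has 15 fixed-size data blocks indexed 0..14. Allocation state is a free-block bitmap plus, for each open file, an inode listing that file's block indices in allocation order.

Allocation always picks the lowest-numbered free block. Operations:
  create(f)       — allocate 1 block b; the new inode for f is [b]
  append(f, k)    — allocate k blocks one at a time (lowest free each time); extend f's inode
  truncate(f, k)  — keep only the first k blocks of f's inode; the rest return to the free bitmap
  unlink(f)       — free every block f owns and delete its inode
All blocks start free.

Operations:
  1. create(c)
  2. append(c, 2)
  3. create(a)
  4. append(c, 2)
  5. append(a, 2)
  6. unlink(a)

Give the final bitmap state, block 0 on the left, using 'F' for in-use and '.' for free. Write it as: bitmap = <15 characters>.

bitmap = FFF.FF.........

after create(c) → c:[0]  free=[F..............]
after append(c, 2) → c:[0, 1, 2]  free=[FFF............]
after create(a) → a:[3], c:[0, 1, 2]  free=[FFFF...........]
after append(c, 2) → a:[3], c:[0, 1, 2, 4, 5]  free=[FFFFFF.........]
after append(a, 2) → a:[3, 6, 7], c:[0, 1, 2, 4, 5]  free=[FFFFFFFF.......]
after unlink(a) → c:[0, 1, 2, 4, 5]  free=[FFF.FF.........]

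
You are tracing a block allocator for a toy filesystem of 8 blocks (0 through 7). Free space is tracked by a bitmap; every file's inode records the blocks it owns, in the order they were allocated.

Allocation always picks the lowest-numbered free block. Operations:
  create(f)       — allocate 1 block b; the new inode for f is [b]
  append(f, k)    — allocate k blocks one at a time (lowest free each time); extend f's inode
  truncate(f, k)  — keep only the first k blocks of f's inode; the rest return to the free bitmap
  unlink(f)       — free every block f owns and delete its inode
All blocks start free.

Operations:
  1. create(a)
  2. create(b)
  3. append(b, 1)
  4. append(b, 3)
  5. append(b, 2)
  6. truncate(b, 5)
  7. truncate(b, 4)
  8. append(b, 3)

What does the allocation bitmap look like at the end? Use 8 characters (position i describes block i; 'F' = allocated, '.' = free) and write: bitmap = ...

bitmap = FFFFFFFF

  1. create(a)  ⇒  F.......  {a→[0]}
  2. create(b)  ⇒  FF......  {a→[0]; b→[1]}
  3. append(b, 1)  ⇒  FFF.....  {a→[0]; b→[1, 2]}
  4. append(b, 3)  ⇒  FFFFFF..  {a→[0]; b→[1, 2, 3, 4, 5]}
  5. append(b, 2)  ⇒  FFFFFFFF  {a→[0]; b→[1, 2, 3, 4, 5, 6, 7]}
  6. truncate(b, 5)  ⇒  FFFFFF..  {a→[0]; b→[1, 2, 3, 4, 5]}
  7. truncate(b, 4)  ⇒  FFFFF...  {a→[0]; b→[1, 2, 3, 4]}
  8. append(b, 3)  ⇒  FFFFFFFF  {a→[0]; b→[1, 2, 3, 4, 5, 6, 7]}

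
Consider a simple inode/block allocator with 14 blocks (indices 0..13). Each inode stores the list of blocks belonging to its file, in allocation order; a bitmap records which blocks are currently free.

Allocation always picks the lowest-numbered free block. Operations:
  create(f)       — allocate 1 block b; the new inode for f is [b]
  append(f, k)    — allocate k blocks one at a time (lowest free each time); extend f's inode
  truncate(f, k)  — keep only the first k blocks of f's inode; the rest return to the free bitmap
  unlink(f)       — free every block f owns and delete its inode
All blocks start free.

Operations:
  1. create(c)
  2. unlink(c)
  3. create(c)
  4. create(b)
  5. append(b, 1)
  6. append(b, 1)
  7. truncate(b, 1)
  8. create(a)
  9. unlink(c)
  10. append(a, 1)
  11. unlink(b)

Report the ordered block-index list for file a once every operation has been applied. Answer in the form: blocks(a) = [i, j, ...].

blocks(a) = [2, 0]

after create(c) → c:[0]  free=[F.............]
after unlink(c) →   free=[..............]
after create(c) → c:[0]  free=[F.............]
after create(b) → b:[1], c:[0]  free=[FF............]
after append(b, 1) → b:[1, 2], c:[0]  free=[FFF...........]
after append(b, 1) → b:[1, 2, 3], c:[0]  free=[FFFF..........]
after truncate(b, 1) → b:[1], c:[0]  free=[FF............]
after create(a) → a:[2], b:[1], c:[0]  free=[FFF...........]
after unlink(c) → a:[2], b:[1]  free=[.FF...........]
after append(a, 1) → a:[2, 0], b:[1]  free=[FFF...........]
after unlink(b) → a:[2, 0]  free=[F.F...........]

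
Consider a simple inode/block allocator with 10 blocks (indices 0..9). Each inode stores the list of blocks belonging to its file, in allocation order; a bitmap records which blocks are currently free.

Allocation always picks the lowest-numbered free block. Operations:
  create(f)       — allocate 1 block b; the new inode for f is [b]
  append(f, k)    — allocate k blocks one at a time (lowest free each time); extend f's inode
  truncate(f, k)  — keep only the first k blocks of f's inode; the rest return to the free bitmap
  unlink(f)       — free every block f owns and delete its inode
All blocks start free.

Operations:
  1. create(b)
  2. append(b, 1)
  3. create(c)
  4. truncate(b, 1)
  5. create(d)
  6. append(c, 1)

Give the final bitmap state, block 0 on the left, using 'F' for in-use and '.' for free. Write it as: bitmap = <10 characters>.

create(b): bitmap=F......... | b=[0]
append(b, 1): bitmap=FF........ | b=[0, 1]
create(c): bitmap=FFF....... | b=[0, 1] c=[2]
truncate(b, 1): bitmap=F.F....... | b=[0] c=[2]
create(d): bitmap=FFF....... | b=[0] c=[2] d=[1]
append(c, 1): bitmap=FFFF...... | b=[0] c=[2, 3] d=[1]

bitmap = FFFF......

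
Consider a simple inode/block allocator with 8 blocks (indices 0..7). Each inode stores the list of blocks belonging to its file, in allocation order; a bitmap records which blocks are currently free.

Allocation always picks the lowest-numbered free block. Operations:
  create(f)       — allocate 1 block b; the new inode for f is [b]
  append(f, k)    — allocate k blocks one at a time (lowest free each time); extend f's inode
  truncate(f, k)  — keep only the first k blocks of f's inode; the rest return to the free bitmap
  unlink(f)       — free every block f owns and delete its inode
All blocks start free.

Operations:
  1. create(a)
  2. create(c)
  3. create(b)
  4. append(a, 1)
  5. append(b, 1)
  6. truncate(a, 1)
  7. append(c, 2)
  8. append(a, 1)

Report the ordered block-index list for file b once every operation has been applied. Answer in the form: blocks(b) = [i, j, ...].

blocks(b) = [2, 4]

create(a): bitmap=F....... | a=[0]
create(c): bitmap=FF...... | a=[0] c=[1]
create(b): bitmap=FFF..... | a=[0] b=[2] c=[1]
append(a, 1): bitmap=FFFF.... | a=[0, 3] b=[2] c=[1]
append(b, 1): bitmap=FFFFF... | a=[0, 3] b=[2, 4] c=[1]
truncate(a, 1): bitmap=FFF.F... | a=[0] b=[2, 4] c=[1]
append(c, 2): bitmap=FFFFFF.. | a=[0] b=[2, 4] c=[1, 3, 5]
append(a, 1): bitmap=FFFFFFF. | a=[0, 6] b=[2, 4] c=[1, 3, 5]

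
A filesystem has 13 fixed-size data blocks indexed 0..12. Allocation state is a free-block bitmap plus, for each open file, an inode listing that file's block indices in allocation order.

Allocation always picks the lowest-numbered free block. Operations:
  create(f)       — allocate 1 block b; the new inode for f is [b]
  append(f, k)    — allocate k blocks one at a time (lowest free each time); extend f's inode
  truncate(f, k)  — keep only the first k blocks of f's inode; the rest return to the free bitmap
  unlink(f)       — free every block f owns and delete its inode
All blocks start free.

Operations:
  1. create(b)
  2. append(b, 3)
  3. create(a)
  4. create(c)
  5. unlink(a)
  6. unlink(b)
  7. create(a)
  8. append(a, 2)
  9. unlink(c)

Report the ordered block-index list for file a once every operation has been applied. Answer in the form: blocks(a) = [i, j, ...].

blocks(a) = [0, 1, 2]

create(b): bitmap=F............ | b=[0]
append(b, 3): bitmap=FFFF......... | b=[0, 1, 2, 3]
create(a): bitmap=FFFFF........ | a=[4] b=[0, 1, 2, 3]
create(c): bitmap=FFFFFF....... | a=[4] b=[0, 1, 2, 3] c=[5]
unlink(a): bitmap=FFFF.F....... | b=[0, 1, 2, 3] c=[5]
unlink(b): bitmap=.....F....... | c=[5]
create(a): bitmap=F....F....... | a=[0] c=[5]
append(a, 2): bitmap=FFF..F....... | a=[0, 1, 2] c=[5]
unlink(c): bitmap=FFF.......... | a=[0, 1, 2]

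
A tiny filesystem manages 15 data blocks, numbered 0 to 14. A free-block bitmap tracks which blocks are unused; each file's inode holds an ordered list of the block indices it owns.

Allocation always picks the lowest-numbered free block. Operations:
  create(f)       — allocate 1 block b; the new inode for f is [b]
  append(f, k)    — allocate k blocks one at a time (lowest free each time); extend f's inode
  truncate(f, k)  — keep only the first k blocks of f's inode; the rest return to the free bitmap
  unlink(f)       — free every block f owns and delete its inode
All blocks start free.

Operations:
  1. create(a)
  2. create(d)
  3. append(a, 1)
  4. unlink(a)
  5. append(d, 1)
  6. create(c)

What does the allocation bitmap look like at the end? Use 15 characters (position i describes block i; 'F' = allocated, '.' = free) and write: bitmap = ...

[1] create(a) — a=0 (map F..............)
[2] create(d) — a=0 d=1 (map FF.............)
[3] append(a, 1) — a=0,2 d=1 (map FFF............)
[4] unlink(a) — d=1 (map .F.............)
[5] append(d, 1) — d=1,0 (map FF.............)
[6] create(c) — c=2 d=1,0 (map FFF............)

bitmap = FFF............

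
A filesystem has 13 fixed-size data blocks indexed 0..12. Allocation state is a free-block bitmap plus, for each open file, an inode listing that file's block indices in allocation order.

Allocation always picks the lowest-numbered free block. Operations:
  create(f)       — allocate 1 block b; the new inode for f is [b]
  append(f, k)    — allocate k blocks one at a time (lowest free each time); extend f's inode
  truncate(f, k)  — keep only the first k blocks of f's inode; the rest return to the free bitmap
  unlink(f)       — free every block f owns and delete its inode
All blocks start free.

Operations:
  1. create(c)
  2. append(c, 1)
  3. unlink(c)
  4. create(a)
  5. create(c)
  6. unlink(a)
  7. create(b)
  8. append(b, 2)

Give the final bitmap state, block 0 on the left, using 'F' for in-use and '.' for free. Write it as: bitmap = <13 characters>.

bitmap = FFFF.........

[1] create(c) — c=0 (map F............)
[2] append(c, 1) — c=0,1 (map FF...........)
[3] unlink(c) —  (map .............)
[4] create(a) — a=0 (map F............)
[5] create(c) — a=0 c=1 (map FF...........)
[6] unlink(a) — c=1 (map .F...........)
[7] create(b) — b=0 c=1 (map FF...........)
[8] append(b, 2) — b=0,2,3 c=1 (map FFFF.........)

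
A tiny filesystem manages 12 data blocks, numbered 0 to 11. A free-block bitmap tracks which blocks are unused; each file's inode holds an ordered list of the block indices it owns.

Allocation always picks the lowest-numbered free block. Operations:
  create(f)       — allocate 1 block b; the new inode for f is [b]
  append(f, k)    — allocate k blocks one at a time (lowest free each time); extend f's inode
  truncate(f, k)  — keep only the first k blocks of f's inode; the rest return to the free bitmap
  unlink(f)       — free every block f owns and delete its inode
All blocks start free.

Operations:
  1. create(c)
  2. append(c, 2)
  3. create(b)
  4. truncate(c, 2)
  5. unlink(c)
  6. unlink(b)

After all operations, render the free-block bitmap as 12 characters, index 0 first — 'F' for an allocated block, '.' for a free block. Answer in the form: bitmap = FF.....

[1] create(c) — c=0 (map F...........)
[2] append(c, 2) — c=0,1,2 (map FFF.........)
[3] create(b) — b=3 c=0,1,2 (map FFFF........)
[4] truncate(c, 2) — b=3 c=0,1 (map FF.F........)
[5] unlink(c) — b=3 (map ...F........)
[6] unlink(b) —  (map ............)

bitmap = ............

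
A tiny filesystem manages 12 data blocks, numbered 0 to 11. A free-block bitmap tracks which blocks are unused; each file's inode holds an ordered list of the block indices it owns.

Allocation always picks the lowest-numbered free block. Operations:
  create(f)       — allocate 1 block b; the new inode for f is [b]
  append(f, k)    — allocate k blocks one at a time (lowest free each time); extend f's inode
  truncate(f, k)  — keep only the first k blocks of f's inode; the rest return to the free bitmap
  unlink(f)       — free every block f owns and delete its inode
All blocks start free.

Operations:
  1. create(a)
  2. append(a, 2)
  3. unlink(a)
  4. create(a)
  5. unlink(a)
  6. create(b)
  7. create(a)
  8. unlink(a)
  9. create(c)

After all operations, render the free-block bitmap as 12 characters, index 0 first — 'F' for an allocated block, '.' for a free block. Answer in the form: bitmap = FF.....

create(a): bitmap=F........... | a=[0]
append(a, 2): bitmap=FFF......... | a=[0, 1, 2]
unlink(a): bitmap=............ | 
create(a): bitmap=F........... | a=[0]
unlink(a): bitmap=............ | 
create(b): bitmap=F........... | b=[0]
create(a): bitmap=FF.......... | a=[1] b=[0]
unlink(a): bitmap=F........... | b=[0]
create(c): bitmap=FF.......... | b=[0] c=[1]

bitmap = FF..........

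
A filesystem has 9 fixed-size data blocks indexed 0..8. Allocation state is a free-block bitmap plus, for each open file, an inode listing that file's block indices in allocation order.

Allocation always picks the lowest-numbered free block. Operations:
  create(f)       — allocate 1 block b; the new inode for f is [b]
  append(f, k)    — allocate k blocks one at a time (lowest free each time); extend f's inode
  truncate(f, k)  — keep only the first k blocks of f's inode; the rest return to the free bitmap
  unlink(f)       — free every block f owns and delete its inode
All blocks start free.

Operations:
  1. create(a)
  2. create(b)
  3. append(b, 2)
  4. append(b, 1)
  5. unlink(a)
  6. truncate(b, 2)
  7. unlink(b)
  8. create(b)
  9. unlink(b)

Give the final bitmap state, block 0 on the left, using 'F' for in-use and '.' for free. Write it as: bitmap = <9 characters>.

bitmap = .........

  1. create(a)  ⇒  F........  {a→[0]}
  2. create(b)  ⇒  FF.......  {a→[0]; b→[1]}
  3. append(b, 2)  ⇒  FFFF.....  {a→[0]; b→[1, 2, 3]}
  4. append(b, 1)  ⇒  FFFFF....  {a→[0]; b→[1, 2, 3, 4]}
  5. unlink(a)  ⇒  .FFFF....  {b→[1, 2, 3, 4]}
  6. truncate(b, 2)  ⇒  .FF......  {b→[1, 2]}
  7. unlink(b)  ⇒  .........  {}
  8. create(b)  ⇒  F........  {b→[0]}
  9. unlink(b)  ⇒  .........  {}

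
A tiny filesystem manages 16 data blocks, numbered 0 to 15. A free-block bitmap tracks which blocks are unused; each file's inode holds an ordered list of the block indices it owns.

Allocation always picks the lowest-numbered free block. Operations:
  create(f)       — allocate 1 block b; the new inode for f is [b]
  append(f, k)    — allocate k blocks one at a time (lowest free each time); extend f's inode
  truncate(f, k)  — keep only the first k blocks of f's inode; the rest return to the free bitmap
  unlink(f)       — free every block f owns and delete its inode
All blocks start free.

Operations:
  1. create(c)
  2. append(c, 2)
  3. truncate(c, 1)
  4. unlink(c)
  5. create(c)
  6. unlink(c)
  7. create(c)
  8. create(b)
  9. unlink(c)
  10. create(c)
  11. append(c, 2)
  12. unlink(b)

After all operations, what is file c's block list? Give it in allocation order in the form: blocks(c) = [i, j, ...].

create(c): bitmap=F............... | c=[0]
append(c, 2): bitmap=FFF............. | c=[0, 1, 2]
truncate(c, 1): bitmap=F............... | c=[0]
unlink(c): bitmap=................ | 
create(c): bitmap=F............... | c=[0]
unlink(c): bitmap=................ | 
create(c): bitmap=F............... | c=[0]
create(b): bitmap=FF.............. | b=[1] c=[0]
unlink(c): bitmap=.F.............. | b=[1]
create(c): bitmap=FF.............. | b=[1] c=[0]
append(c, 2): bitmap=FFFF............ | b=[1] c=[0, 2, 3]
unlink(b): bitmap=F.FF............ | c=[0, 2, 3]

blocks(c) = [0, 2, 3]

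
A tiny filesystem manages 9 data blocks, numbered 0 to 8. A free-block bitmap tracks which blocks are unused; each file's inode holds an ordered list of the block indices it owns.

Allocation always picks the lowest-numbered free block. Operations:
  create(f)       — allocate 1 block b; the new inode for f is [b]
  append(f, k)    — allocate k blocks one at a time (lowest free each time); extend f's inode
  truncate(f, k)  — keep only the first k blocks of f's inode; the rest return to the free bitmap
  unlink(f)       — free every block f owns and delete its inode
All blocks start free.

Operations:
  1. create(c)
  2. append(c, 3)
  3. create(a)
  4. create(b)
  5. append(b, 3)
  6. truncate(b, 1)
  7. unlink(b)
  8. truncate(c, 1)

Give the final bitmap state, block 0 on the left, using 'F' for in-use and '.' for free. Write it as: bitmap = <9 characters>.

bitmap = F...F....

[1] create(c) — c=0 (map F........)
[2] append(c, 3) — c=0,1,2,3 (map FFFF.....)
[3] create(a) — a=4 c=0,1,2,3 (map FFFFF....)
[4] create(b) — a=4 b=5 c=0,1,2,3 (map FFFFFF...)
[5] append(b, 3) — a=4 b=5,6,7,8 c=0,1,2,3 (map FFFFFFFFF)
[6] truncate(b, 1) — a=4 b=5 c=0,1,2,3 (map FFFFFF...)
[7] unlink(b) — a=4 c=0,1,2,3 (map FFFFF....)
[8] truncate(c, 1) — a=4 c=0 (map F...F....)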